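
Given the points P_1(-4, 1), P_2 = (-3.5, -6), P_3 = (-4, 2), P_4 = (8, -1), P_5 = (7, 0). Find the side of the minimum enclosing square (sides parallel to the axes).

12

The bounding box has width 12 and height 8.
An axis-aligned square enclosing the set must have side ≥ max(width, height).
So the minimum side is max(12, 8) = 12.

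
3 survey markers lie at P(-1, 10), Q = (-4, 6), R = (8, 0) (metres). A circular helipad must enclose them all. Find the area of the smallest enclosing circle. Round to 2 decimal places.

Side lengths²: PQ² = 25, PR² = 181, QR² = 180.
Since PR² = 181 < 180 + 25 = 205, the triangle is acute, so the smallest enclosing circle is the circumcircle.
Circumcentre = (57/22, 46/11), r² = 22625/484.
Area = π·r² = π·22625/484 ≈ 146.86.

146.86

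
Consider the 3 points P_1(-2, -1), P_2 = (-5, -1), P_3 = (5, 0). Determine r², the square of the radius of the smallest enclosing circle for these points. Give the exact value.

Side lengths²: P_1P_2² = 9, P_1P_3² = 50, P_2P_3² = 101.
Since P_2P_3² = 101 ≥ 50 + 9 = 59, the angle opposite P_2P_3 is not acute, so the smallest enclosing circle has P_2P_3 as diameter.
Centre = midpoint of P_2P_3 = (0, -0.5), r² = 101/4 = 25.25.

25.25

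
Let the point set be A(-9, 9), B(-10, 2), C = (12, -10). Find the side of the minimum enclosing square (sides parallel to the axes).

22

The bounding box has width 22 and height 19.
An axis-aligned square enclosing the set must have side ≥ max(width, height).
So the minimum side is max(22, 19) = 22.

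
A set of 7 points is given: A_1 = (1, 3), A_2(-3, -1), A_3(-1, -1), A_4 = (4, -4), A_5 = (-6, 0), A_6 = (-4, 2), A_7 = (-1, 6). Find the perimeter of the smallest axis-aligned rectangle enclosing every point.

40

Width = max x − min x = 4 − (-6) = 10.
Height = max y − min y = 6 − (-4) = 10.
Perimeter = 2(10 + 10) = 40.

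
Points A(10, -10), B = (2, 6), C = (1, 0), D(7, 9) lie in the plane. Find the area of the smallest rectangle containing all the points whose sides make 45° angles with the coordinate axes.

In coordinates u = x + y, v = x − y the rectangle is axis-aligned; the map (x,y)→(u,v) scales areas by 2.
u-values: 0, 8, 1, 16; range = 16 − 0 = 16.
v-values: 20, -4, 1, -2; range = 20 − (-4) = 24.
Area = (16 × 24) / 2 = 192.

192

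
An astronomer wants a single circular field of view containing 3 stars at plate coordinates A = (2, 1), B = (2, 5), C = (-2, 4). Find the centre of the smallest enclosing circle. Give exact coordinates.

(0.375, 3)

Side lengths²: AB² = 16, AC² = 25, BC² = 17.
Since AC² = 25 < 17 + 16 = 33, the triangle is acute, so the smallest enclosing circle is the circumcircle.
Circumcentre = (0.375, 3), r² = 6.640625.
Centre = (0.375, 3).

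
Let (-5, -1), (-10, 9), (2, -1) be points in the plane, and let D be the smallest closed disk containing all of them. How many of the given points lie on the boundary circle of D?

Call the three points A, B, C in the order given.
Side lengths²: AB² = 125, AC² = 49, BC² = 244.
Since BC² = 244 ≥ 125 + 49 = 174, the angle opposite BC is not acute, so the smallest enclosing circle has BC as diameter.
Centre = midpoint of BC = (-4, 4), r² = 244/4 = 61.
The points at distance exactly r from the centre are (-10, 9), (2, -1) — 2 points.

2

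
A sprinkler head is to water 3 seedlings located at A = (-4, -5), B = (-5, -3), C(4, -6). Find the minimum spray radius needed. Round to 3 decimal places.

Side lengths²: AB² = 5, AC² = 65, BC² = 90.
Since BC² = 90 ≥ 65 + 5 = 70, the angle opposite BC is not acute, so the smallest enclosing circle has BC as diameter.
Centre = midpoint of BC = (-0.5, -4.5), r² = 90/4 = 22.5.
r = √(22.5) ≈ 4.743.

4.743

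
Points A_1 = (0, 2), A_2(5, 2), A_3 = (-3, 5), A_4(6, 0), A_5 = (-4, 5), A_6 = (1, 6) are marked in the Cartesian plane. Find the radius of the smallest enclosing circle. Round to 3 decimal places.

5.590

The minimum enclosing circle of a finite set is fixed by two of the points (as a diameter) or three (as a circumcircle).
The farthest pair is A_4–A_5 with squared distance 125. The circle on this segment as diameter has centre (1, 2.5) and r² = 125/4 = 31.25.
Check A_1: distance² to centre = 1.25 ≤ 31.25, so it lies inside.
All remaining points lie in this disk, and no smaller disk contains both endpoints, so this is the minimum enclosing circle.
r = √(31.25) ≈ 5.590.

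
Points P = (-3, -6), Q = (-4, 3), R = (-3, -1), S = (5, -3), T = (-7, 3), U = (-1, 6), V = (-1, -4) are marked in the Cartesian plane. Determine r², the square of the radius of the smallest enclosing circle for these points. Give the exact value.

45

A smallest enclosing disk is always determined by at most three of the input points on its boundary.
The farthest pair is S–T with squared distance 180. The circle on this segment as diameter has centre (-1, 0) and r² = 180/4 = 45.
Check P: distance² to centre = 40 ≤ 45, so it lies inside.
All remaining points lie in this disk, and no smaller disk contains both endpoints, so this is the minimum enclosing circle.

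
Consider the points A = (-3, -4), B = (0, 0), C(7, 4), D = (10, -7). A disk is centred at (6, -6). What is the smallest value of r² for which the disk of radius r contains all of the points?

The required radius is the distance from (6, -6) to the farthest point.
Squared distances: 85, 72, 101, 17.
Maximum is 101, attained at C.

101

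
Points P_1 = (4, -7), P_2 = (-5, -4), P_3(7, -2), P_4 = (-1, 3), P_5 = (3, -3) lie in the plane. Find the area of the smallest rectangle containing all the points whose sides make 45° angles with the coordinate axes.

In coordinates u = x + y, v = x − y the rectangle is axis-aligned; the map (x,y)→(u,v) scales areas by 2.
u-values: -3, -9, 5, 2, 0; range = 5 − (-9) = 14.
v-values: 11, -1, 9, -4, 6; range = 11 − (-4) = 15.
Area = (14 × 15) / 2 = 105.

105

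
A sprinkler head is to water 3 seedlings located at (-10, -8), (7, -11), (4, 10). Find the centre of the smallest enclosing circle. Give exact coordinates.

(-3/58, -75/58)

Call the three points A, B, C in the order given.
Side lengths²: AB² = 298, AC² = 520, BC² = 450.
Since AC² = 520 < 450 + 298 = 748, the triangle is acute, so the smallest enclosing circle is the circumcircle.
Circumcentre = (-3/58, -75/58), r² = 242125/1682.
Centre = (-3/58, -75/58).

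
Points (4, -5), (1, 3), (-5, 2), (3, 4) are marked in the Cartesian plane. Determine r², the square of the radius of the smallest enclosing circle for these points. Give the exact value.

45305/1369

By Welzl's lemma the MEC is supported by two points (diametrically opposite) or three points (on a circumcircle).
The minimum enclosing circle is determined by three boundary points: (4, -5), (-5, 2), (3, 4).
Their circumcentre is (-1/37, -33/37) with r² = 45305/1369.
The farthest remaining point (1, 3) is at distance² 22180/1369 ≤ 45305/1369.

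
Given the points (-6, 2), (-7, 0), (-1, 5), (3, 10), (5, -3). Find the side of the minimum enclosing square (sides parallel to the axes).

13

The bounding box has width 12 and height 13.
An axis-aligned square enclosing the set must have side ≥ max(width, height).
So the minimum side is max(12, 13) = 13.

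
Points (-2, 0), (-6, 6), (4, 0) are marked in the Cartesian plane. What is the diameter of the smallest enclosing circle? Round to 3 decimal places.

Call the three points A, B, C in the order given.
Side lengths²: AB² = 52, AC² = 36, BC² = 136.
Since BC² = 136 ≥ 52 + 36 = 88, the angle opposite BC is not acute, so the smallest enclosing circle has BC as diameter.
Centre = midpoint of BC = (-1, 3), r² = 136/4 = 34.
Diameter = 2r = 2√34 ≈ 11.662.

11.662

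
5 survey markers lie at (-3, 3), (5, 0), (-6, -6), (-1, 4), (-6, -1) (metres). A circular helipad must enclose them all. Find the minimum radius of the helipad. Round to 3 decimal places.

By Welzl's lemma the MEC is supported by two points (diametrically opposite) or three points (on a circumcircle).
The minimum enclosing circle is determined by three boundary points: (5, 0), (-6, -6), (-1, 4).
Their circumcentre is (-0.875, -2.3125) with r² = 39.86328125.
The farthest remaining point (-3, 3) is at distance² 32.73828125 ≤ 39.86328125.
r = √(39.86328125) ≈ 6.314.

6.314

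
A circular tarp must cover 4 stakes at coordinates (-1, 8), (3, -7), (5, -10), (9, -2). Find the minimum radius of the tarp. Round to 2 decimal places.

The farthest pair is (-1, 8)–(5, -10) with squared distance 360. The circle on this segment as diameter has centre (2, -1) and r² = 360/4 = 90.
Check (3, -7): distance² to centre = 37 ≤ 90, so it lies inside.
All remaining points lie in this disk, and no smaller disk contains both endpoints, so this is the minimum enclosing circle.
r = √90 ≈ 9.49.

9.49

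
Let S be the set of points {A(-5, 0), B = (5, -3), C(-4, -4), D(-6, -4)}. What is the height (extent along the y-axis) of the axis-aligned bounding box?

max y = 0, min y = -4, so height = 4.

4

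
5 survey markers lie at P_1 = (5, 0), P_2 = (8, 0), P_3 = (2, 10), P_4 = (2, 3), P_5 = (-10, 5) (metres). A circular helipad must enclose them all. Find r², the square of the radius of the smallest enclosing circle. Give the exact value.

87.25

A smallest enclosing disk is always determined by at most three of the input points on its boundary.
The farthest pair is P_2–P_5 with squared distance 349. The circle on this segment as diameter has centre (-1, 2.5) and r² = 349/4 = 87.25.
Check P_1: distance² to centre = 42.25 ≤ 87.25, so it lies inside.
All remaining points lie in this disk, and no smaller disk contains both endpoints, so this is the minimum enclosing circle.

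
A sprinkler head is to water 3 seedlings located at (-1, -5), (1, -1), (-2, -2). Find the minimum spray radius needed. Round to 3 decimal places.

Call the three points A, B, C in the order given.
Side lengths²: AB² = 20, AC² = 10, BC² = 10.
Since AB² = 20 ≥ 10 + 10 = 20, the angle opposite AB is not acute, so the smallest enclosing circle has AB as diameter.
Centre = midpoint of AB = (0, -3), r² = 20/4 = 5.
r = √5 ≈ 2.236.

2.236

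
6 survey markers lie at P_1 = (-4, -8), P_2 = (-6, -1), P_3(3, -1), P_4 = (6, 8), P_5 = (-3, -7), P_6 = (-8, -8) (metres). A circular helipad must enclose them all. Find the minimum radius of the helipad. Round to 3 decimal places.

A smallest enclosing disk is always determined by at most three of the input points on its boundary.
The farthest pair is P_4–P_6 with squared distance 452. The circle on this segment as diameter has centre (-1, 0) and r² = 452/4 = 113.
Check P_1: distance² to centre = 73 ≤ 113, so it lies inside.
All remaining points lie in this disk, and no smaller disk contains both endpoints, so this is the minimum enclosing circle.
r = √113 ≈ 10.630.

10.630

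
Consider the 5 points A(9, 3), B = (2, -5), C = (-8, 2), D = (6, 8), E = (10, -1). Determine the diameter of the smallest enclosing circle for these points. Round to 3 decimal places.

18.248

The farthest pair is C–E with squared distance 333. The circle on this segment as diameter has centre (1, 0.5) and r² = 333/4 = 83.25.
Check A: distance² to centre = 70.25 ≤ 83.25, so it lies inside.
All remaining points lie in this disk, and no smaller disk contains both endpoints, so this is the minimum enclosing circle.
Diameter = 2r = 2√(83.25) ≈ 18.248.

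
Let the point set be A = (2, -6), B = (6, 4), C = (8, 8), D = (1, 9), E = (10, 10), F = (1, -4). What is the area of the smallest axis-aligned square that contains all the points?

The bounding box has width 9 and height 16.
An axis-aligned square enclosing the set must have side ≥ max(width, height).
So the minimum side is max(9, 16) = 16.
Area = 16² = 256.

256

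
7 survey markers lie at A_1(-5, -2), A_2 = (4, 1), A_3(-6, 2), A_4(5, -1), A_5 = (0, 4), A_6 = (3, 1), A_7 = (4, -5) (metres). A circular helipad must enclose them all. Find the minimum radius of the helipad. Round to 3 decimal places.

The farthest pair is A_3–A_7 with squared distance 149. The circle on this segment as diameter has centre (-1, -1.5) and r² = 149/4 = 37.25.
Check A_1: distance² to centre = 16.25 ≤ 37.25, so it lies inside.
All remaining points lie in this disk, and no smaller disk contains both endpoints, so this is the minimum enclosing circle.
r = √(37.25) ≈ 6.103.

6.103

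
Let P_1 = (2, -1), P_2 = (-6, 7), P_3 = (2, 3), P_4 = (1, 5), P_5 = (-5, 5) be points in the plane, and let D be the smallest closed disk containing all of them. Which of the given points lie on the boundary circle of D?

P_1, P_2

The minimum enclosing circle of a finite set is fixed by two of the points (as a diameter) or three (as a circumcircle).
The farthest pair is P_1–P_2 with squared distance 128. The circle on this segment as diameter has centre (-2, 3) and r² = 128/4 = 32.
Check P_3: distance² to centre = 16 ≤ 32, so it lies inside.
All remaining points lie in this disk, and no smaller disk contains both endpoints, so this is the minimum enclosing circle.
The points at distance exactly r from the centre are P_1, P_2 — 2 points.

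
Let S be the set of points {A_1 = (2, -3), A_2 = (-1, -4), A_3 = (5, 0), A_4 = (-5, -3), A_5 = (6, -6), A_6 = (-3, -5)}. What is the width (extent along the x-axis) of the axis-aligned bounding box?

max x = 6, min x = -5, so width = 11.

11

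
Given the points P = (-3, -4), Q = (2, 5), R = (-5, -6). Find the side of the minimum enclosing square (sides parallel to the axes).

The bounding box has width 7 and height 11.
An axis-aligned square enclosing the set must have side ≥ max(width, height).
So the minimum side is max(7, 11) = 11.

11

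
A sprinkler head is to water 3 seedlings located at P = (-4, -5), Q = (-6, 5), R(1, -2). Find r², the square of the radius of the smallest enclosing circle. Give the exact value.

Side lengths²: PQ² = 104, PR² = 34, QR² = 98.
Since PQ² = 104 < 98 + 34 = 132, the triangle is acute, so the smallest enclosing circle is the circumcircle.
Circumcentre = (-3.75, 0.25), r² = 27.625.

27.625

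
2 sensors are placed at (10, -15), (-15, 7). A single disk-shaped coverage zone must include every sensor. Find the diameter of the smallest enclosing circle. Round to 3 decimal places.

The smallest circle enclosing two points has them as diameter endpoints.
Centre = midpoint = (-2.5, -4); r² = |(10, -15)−(-15, 7)|²/4 = 1109/4 = 277.25.
Diameter = 2r = 2√(277.25) ≈ 33.302.

33.302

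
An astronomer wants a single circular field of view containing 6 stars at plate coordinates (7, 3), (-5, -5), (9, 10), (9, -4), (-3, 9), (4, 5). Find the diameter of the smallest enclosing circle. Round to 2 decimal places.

The minimum enclosing circle of a finite set is fixed by two of the points (as a diameter) or three (as a circumcircle).
The farthest pair is (-5, -5)–(9, 10) with squared distance 421. The circle on this segment as diameter has centre (2, 2.5) and r² = 421/4 = 105.25.
Check (7, 3): distance² to centre = 25.25 ≤ 105.25, so it lies inside.
All remaining points lie in this disk, and no smaller disk contains both endpoints, so this is the minimum enclosing circle.
Diameter = 2r = 2√(105.25) ≈ 20.52.

20.52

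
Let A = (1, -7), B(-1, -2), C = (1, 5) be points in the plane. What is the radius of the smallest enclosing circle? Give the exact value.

Side lengths²: AB² = 29, AC² = 144, BC² = 53.
Since AC² = 144 ≥ 53 + 29 = 82, the angle opposite AC is not acute, so the smallest enclosing circle has AC as diameter.
Centre = midpoint of AC = (1, -1), r² = 144/4 = 36.
r = √36 = 6.

6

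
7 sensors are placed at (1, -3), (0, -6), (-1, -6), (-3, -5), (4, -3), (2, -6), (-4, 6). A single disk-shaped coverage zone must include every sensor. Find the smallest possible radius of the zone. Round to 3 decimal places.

6.708

A smallest enclosing disk is always determined by at most three of the input points on its boundary.
The farthest pair is (2, -6)–(-4, 6) with squared distance 180. The circle on this segment as diameter has centre (-1, 0) and r² = 180/4 = 45.
Check (1, -3): distance² to centre = 13 ≤ 45, so it lies inside.
All remaining points lie in this disk, and no smaller disk contains both endpoints, so this is the minimum enclosing circle.
r = √45 ≈ 6.708.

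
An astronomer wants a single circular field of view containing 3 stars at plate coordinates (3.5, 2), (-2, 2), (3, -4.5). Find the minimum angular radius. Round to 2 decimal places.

4.11

Call the three points A, B, C in the order given.
Side lengths²: AB² = 30.25, AC² = 42.5, BC² = 67.25.
Since BC² = 67.25 < 42.5 + 30.25 = 72.75, the triangle is acute, so the smallest enclosing circle is the circumcircle.
Circumcentre = (0.75, -55/52), r² = 22865/1352.
r = √(22865/1352) ≈ 4.11.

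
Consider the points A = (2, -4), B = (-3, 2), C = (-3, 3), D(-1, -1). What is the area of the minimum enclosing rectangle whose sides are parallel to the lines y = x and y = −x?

In coordinates u = x + y, v = x − y the rectangle is axis-aligned; the map (x,y)→(u,v) scales areas by 2.
u-values: -2, -1, 0, -2; range = 0 − (-2) = 2.
v-values: 6, -5, -6, 0; range = 6 − (-6) = 12.
Area = (2 × 12) / 2 = 12.

12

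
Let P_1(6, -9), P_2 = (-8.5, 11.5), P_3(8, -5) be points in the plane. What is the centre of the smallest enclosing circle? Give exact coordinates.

(-1.25, 1.25)

Side lengths²: P_1P_2² = 630.5, P_1P_3² = 20, P_2P_3² = 544.5.
Since P_1P_2² = 630.5 ≥ 544.5 + 20 = 564.5, the angle opposite P_1P_2 is not acute, so the smallest enclosing circle has P_1P_2 as diameter.
Centre = midpoint of P_1P_2 = (-1.25, 1.25), r² = 630.5/4 = 157.625.
Centre = (-1.25, 1.25).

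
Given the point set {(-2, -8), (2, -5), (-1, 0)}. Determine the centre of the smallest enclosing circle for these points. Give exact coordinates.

(-1.5, -4)

Call the three points A, B, C in the order given.
Side lengths²: AB² = 25, AC² = 65, BC² = 34.
Since AC² = 65 ≥ 34 + 25 = 59, the angle opposite AC is not acute, so the smallest enclosing circle has AC as diameter.
Centre = midpoint of AC = (-1.5, -4), r² = 65/4 = 16.25.
Centre = (-1.5, -4).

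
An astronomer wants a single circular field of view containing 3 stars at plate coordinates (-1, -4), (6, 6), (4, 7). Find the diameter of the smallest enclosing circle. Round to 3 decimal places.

Call the three points A, B, C in the order given.
Side lengths²: AB² = 149, AC² = 146, BC² = 5.
Since AB² = 149 < 146 + 5 = 151, the triangle is acute, so the smallest enclosing circle is the circumcircle.
Circumcentre = (125/54, 61/54), r² = 54385/1458.
Diameter = 2r = 2√(54385/1458) ≈ 12.215.

12.215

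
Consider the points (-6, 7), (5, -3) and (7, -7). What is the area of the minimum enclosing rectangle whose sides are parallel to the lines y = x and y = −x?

27

In coordinates u = x + y, v = x − y the rectangle is axis-aligned; the map (x,y)→(u,v) scales areas by 2.
u-values: 1, 2, 0; range = 2 − 0 = 2.
v-values: -13, 8, 14; range = 14 − (-13) = 27.
Area = (2 × 27) / 2 = 27.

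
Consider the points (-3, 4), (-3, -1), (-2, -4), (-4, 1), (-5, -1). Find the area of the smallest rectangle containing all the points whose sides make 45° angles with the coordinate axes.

31.5

In coordinates u = x + y, v = x − y the rectangle is axis-aligned; the map (x,y)→(u,v) scales areas by 2.
u-values: 1, -4, -6, -3, -6; range = 1 − (-6) = 7.
v-values: -7, -2, 2, -5, -4; range = 2 − (-7) = 9.
Area = (7 × 9) / 2 = 31.5.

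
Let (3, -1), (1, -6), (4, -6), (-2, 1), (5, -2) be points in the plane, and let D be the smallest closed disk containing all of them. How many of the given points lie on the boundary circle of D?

2

The minimum enclosing circle of a finite set is fixed by two of the points (as a diameter) or three (as a circumcircle).
The farthest pair is (4, -6)–(-2, 1) with squared distance 85. The circle on this segment as diameter has centre (1, -2.5) and r² = 85/4 = 21.25.
Check (3, -1): distance² to centre = 6.25 ≤ 21.25, so it lies inside.
All remaining points lie in this disk, and no smaller disk contains both endpoints, so this is the minimum enclosing circle.
The points at distance exactly r from the centre are (4, -6), (-2, 1) — 2 points.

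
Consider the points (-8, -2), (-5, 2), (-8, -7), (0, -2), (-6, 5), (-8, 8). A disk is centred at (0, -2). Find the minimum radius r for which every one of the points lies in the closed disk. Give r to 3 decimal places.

The required radius is the distance from (0, -2) to the farthest point.
Squared distances: 64, 41, 89, 0, 85, 164.
Maximum is 164, attained at (-8, 8).
r = √164 ≈ 12.806.

12.806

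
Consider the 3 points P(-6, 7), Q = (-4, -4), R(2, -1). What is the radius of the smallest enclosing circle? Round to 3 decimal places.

Side lengths²: PQ² = 125, PR² = 128, QR² = 45.
Since PR² = 128 < 125 + 45 = 170, the triangle is acute, so the smallest enclosing circle is the circumcircle.
Circumcentre = (-19/6, 11/6), r² = 625/18.
r = √(625/18) ≈ 5.893.

5.893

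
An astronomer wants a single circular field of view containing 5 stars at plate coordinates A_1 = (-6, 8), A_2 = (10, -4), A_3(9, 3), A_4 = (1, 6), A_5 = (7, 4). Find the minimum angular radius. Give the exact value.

The minimum enclosing circle of a finite set is fixed by two of the points (as a diameter) or three (as a circumcircle).
The farthest pair is A_1–A_2 with squared distance 400. The circle on this segment as diameter has centre (2, 2) and r² = 400/4 = 100.
Check A_3: distance² to centre = 50 ≤ 100, so it lies inside.
All remaining points lie in this disk, and no smaller disk contains both endpoints, so this is the minimum enclosing circle.
r = √100 = 10.

10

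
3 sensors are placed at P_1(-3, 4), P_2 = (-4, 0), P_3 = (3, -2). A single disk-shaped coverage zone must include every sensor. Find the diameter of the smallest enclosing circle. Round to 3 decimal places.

8.485

Side lengths²: P_1P_2² = 17, P_1P_3² = 72, P_2P_3² = 53.
Since P_1P_3² = 72 ≥ 53 + 17 = 70, the angle opposite P_1P_3 is not acute, so the smallest enclosing circle has P_1P_3 as diameter.
Centre = midpoint of P_1P_3 = (0, 1), r² = 72/4 = 18.
Diameter = 2r = 2√18 ≈ 8.485.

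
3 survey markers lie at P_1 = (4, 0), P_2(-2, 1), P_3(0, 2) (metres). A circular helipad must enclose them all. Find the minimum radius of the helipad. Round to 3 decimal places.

Side lengths²: P_1P_2² = 37, P_1P_3² = 20, P_2P_3² = 5.
Since P_1P_2² = 37 ≥ 20 + 5 = 25, the angle opposite P_1P_2 is not acute, so the smallest enclosing circle has P_1P_2 as diameter.
Centre = midpoint of P_1P_2 = (1, 0.5), r² = 37/4 = 9.25.
r = √(9.25) ≈ 3.041.

3.041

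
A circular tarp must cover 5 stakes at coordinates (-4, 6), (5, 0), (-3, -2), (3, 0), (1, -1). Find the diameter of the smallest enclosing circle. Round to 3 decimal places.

10.896

The minimum enclosing circle is determined by three boundary points: (-4, 6), (5, 0), (-3, -2).
Their circumcentre is (3/22, 27/11) with r² = 14365/484.
The farthest remaining point (3, 0) is at distance² 6885/484 ≤ 14365/484.
Diameter = 2r = 2√(14365/484) ≈ 10.896.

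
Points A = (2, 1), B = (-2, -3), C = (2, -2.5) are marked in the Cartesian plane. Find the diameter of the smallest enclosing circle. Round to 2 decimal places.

Side lengths²: AB² = 32, AC² = 12.25, BC² = 16.25.
Since AB² = 32 ≥ 16.25 + 12.25 = 28.5, the angle opposite AB is not acute, so the smallest enclosing circle has AB as diameter.
Centre = midpoint of AB = (0, -1), r² = 32/4 = 8.
Diameter = 2r = 2√8 ≈ 5.66.

5.66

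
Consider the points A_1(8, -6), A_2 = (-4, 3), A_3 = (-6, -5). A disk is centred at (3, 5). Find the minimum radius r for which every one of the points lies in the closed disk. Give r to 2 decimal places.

The required radius is the distance from (3, 5) to the farthest point.
Squared distances: 146, 53, 181.
Maximum is 181, attained at A_3.
r = √181 ≈ 13.45.

13.45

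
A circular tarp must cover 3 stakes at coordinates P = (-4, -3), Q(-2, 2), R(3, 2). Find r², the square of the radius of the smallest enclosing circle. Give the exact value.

18.5

Side lengths²: PQ² = 29, PR² = 74, QR² = 25.
Since PR² = 74 ≥ 29 + 25 = 54, the angle opposite PR is not acute, so the smallest enclosing circle has PR as diameter.
Centre = midpoint of PR = (-0.5, -0.5), r² = 74/4 = 18.5.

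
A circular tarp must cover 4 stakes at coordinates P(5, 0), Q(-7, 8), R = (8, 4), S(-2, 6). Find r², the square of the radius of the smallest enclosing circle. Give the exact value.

The farthest pair is Q–R with squared distance 241. The circle on this segment as diameter has centre (0.5, 6) and r² = 241/4 = 60.25.
Check P: distance² to centre = 56.25 ≤ 60.25, so it lies inside.
All remaining points lie in this disk, and no smaller disk contains both endpoints, so this is the minimum enclosing circle.

60.25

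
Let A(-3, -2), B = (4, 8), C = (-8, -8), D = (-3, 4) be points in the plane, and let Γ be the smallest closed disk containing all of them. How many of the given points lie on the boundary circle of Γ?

A smallest enclosing disk is always determined by at most three of the input points on its boundary.
The farthest pair is B–C with squared distance 400. The circle on this segment as diameter has centre (-2, 0) and r² = 400/4 = 100.
Check A: distance² to centre = 5 ≤ 100, so it lies inside.
All remaining points lie in this disk, and no smaller disk contains both endpoints, so this is the minimum enclosing circle.
The points at distance exactly r from the centre are B, C — 2 points.

2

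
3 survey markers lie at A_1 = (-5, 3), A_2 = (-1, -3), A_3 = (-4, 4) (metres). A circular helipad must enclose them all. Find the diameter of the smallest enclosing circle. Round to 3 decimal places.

7.616

Side lengths²: A_1A_2² = 52, A_1A_3² = 2, A_2A_3² = 58.
Since A_2A_3² = 58 ≥ 52 + 2 = 54, the angle opposite A_2A_3 is not acute, so the smallest enclosing circle has A_2A_3 as diameter.
Centre = midpoint of A_2A_3 = (-2.5, 0.5), r² = 58/4 = 14.5.
Diameter = 2r = 2√(14.5) ≈ 7.616.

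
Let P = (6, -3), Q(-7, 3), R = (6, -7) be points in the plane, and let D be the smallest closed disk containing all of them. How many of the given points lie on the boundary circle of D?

Side lengths²: PQ² = 205, PR² = 16, QR² = 269.
Since QR² = 269 ≥ 205 + 16 = 221, the angle opposite QR is not acute, so the smallest enclosing circle has QR as diameter.
Centre = midpoint of QR = (-0.5, -2), r² = 269/4 = 67.25.
The points at distance exactly r from the centre are Q, R — 2 points.

2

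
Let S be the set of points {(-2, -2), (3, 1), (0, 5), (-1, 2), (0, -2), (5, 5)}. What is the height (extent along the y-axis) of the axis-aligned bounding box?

7

max y = 5, min y = -2, so height = 7.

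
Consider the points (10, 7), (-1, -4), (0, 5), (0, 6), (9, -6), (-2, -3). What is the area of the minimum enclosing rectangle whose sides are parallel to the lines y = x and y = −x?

231

In coordinates u = x + y, v = x − y the rectangle is axis-aligned; the map (x,y)→(u,v) scales areas by 2.
u-values: 17, -5, 5, 6, 3, -5; range = 17 − (-5) = 22.
v-values: 3, 3, -5, -6, 15, 1; range = 15 − (-6) = 21.
Area = (22 × 21) / 2 = 231.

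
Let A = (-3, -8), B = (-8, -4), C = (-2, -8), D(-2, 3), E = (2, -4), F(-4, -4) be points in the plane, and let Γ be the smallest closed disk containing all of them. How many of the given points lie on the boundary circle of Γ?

The minimum enclosing circle is determined by three boundary points: B, C, D.
Their circumcentre is (-8/3, -2.5) with r² = 1105/36.
The farthest remaining point A is at distance² 1093/36 ≤ 1105/36.
The points at distance exactly r from the centre are B, C, D — 3 points.

3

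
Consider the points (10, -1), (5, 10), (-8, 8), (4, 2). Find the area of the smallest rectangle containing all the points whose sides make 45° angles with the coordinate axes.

202.5

In coordinates u = x + y, v = x − y the rectangle is axis-aligned; the map (x,y)→(u,v) scales areas by 2.
u-values: 9, 15, 0, 6; range = 15 − 0 = 15.
v-values: 11, -5, -16, 2; range = 11 − (-16) = 27.
Area = (15 × 27) / 2 = 202.5.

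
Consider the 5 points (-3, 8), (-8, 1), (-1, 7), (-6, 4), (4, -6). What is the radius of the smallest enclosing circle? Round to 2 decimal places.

7.86

The minimum enclosing circle is determined by three boundary points: (-3, 8), (-8, 1), (4, -6).
Their circumcentre is (-5/34, 23/34) with r² = 35705/578.
The farthest remaining point (-6, 4) is at distance² 26185/578 ≤ 35705/578.
r = √(35705/578) ≈ 7.86.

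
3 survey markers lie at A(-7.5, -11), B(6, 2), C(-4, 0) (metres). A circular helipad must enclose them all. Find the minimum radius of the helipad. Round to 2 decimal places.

Side lengths²: AB² = 351.25, AC² = 133.25, BC² = 104.
Since AB² = 351.25 ≥ 133.25 + 104 = 237.25, the angle opposite AB is not acute, so the smallest enclosing circle has AB as diameter.
Centre = midpoint of AB = (-0.75, -4.5), r² = 351.25/4 = 87.8125.
r = √(87.8125) ≈ 9.37.

9.37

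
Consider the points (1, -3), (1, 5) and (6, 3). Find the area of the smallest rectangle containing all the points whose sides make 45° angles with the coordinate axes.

In coordinates u = x + y, v = x − y the rectangle is axis-aligned; the map (x,y)→(u,v) scales areas by 2.
u-values: -2, 6, 9; range = 9 − (-2) = 11.
v-values: 4, -4, 3; range = 4 − (-4) = 8.
Area = (11 × 8) / 2 = 44.

44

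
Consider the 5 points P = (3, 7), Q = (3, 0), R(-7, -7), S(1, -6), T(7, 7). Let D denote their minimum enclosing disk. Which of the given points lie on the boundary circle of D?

A smallest enclosing disk is always determined by at most three of the input points on its boundary.
The farthest pair is R–T with squared distance 392. The circle on this segment as diameter has centre (0, 0) and r² = 392/4 = 98.
Check P: distance² to centre = 58 ≤ 98, so it lies inside.
All remaining points lie in this disk, and no smaller disk contains both endpoints, so this is the minimum enclosing circle.
The points at distance exactly r from the centre are R, T — 2 points.

R, T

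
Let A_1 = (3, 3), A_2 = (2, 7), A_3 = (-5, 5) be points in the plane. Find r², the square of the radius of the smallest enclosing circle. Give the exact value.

Side lengths²: A_1A_2² = 17, A_1A_3² = 68, A_2A_3² = 53.
Since A_1A_3² = 68 < 53 + 17 = 70, the triangle is acute, so the smallest enclosing circle is the circumcircle.
Circumcentre = (-29/30, 62/15), r² = 15317/900.

15317/900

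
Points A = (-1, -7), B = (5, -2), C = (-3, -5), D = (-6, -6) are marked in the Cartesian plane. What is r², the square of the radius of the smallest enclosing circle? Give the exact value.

34.25

By Welzl's lemma the MEC is supported by two points (diametrically opposite) or three points (on a circumcircle).
The farthest pair is B–D with squared distance 137. The circle on this segment as diameter has centre (-0.5, -4) and r² = 137/4 = 34.25.
Check A: distance² to centre = 9.25 ≤ 34.25, so it lies inside.
All remaining points lie in this disk, and no smaller disk contains both endpoints, so this is the minimum enclosing circle.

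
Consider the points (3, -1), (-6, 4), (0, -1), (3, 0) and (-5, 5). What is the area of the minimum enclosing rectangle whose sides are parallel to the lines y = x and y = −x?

In coordinates u = x + y, v = x − y the rectangle is axis-aligned; the map (x,y)→(u,v) scales areas by 2.
u-values: 2, -2, -1, 3, 0; range = 3 − (-2) = 5.
v-values: 4, -10, 1, 3, -10; range = 4 − (-10) = 14.
Area = (5 × 14) / 2 = 35.

35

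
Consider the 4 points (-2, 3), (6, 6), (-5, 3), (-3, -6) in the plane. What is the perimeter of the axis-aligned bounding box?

Width = max x − min x = 6 − (-5) = 11.
Height = max y − min y = 6 − (-6) = 12.
Perimeter = 2(11 + 12) = 46.

46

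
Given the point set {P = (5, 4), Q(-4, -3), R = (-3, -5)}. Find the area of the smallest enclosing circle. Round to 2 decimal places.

113.88

Side lengths²: PQ² = 130, PR² = 145, QR² = 5.
Since PR² = 145 ≥ 130 + 5 = 135, the angle opposite PR is not acute, so the smallest enclosing circle has PR as diameter.
Centre = midpoint of PR = (1, -0.5), r² = 145/4 = 36.25.
Area = π·r² = π·36.25 ≈ 113.88.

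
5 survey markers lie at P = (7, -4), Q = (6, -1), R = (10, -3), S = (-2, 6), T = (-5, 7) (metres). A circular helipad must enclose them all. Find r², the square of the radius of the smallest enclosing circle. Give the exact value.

81.25

By Welzl's lemma the MEC is supported by two points (diametrically opposite) or three points (on a circumcircle).
The farthest pair is R–T with squared distance 325. The circle on this segment as diameter has centre (2.5, 2) and r² = 325/4 = 81.25.
Check P: distance² to centre = 56.25 ≤ 81.25, so it lies inside.
All remaining points lie in this disk, and no smaller disk contains both endpoints, so this is the minimum enclosing circle.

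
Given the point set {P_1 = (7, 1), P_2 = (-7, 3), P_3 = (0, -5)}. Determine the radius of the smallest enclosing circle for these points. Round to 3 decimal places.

Side lengths²: P_1P_2² = 200, P_1P_3² = 85, P_2P_3² = 113.
Since P_1P_2² = 200 ≥ 113 + 85 = 198, the angle opposite P_1P_2 is not acute, so the smallest enclosing circle has P_1P_2 as diameter.
Centre = midpoint of P_1P_2 = (0, 2), r² = 200/4 = 50.
r = √50 ≈ 7.071.

7.071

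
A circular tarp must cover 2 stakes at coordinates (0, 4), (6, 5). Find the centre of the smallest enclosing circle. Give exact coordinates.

The smallest circle enclosing two points has them as diameter endpoints.
Centre = midpoint = (3, 4.5); r² = |(0, 4)−(6, 5)|²/4 = 37/4 = 9.25.
Centre = (3, 4.5).

(3, 4.5)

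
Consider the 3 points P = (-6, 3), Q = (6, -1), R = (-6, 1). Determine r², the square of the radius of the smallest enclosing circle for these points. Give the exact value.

40

Side lengths²: PQ² = 160, PR² = 4, QR² = 148.
Since PQ² = 160 ≥ 148 + 4 = 152, the angle opposite PQ is not acute, so the smallest enclosing circle has PQ as diameter.
Centre = midpoint of PQ = (0, 1), r² = 160/4 = 40.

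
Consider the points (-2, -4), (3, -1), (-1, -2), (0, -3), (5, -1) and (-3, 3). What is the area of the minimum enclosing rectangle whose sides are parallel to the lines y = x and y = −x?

60

In coordinates u = x + y, v = x − y the rectangle is axis-aligned; the map (x,y)→(u,v) scales areas by 2.
u-values: -6, 2, -3, -3, 4, 0; range = 4 − (-6) = 10.
v-values: 2, 4, 1, 3, 6, -6; range = 6 − (-6) = 12.
Area = (10 × 12) / 2 = 60.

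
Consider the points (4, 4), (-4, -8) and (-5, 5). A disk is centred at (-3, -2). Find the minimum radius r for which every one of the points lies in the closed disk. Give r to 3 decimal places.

9.220

The required radius is the distance from (-3, -2) to the farthest point.
Squared distances: 85, 37, 53.
Maximum is 85, attained at (4, 4).
r = √85 ≈ 9.220.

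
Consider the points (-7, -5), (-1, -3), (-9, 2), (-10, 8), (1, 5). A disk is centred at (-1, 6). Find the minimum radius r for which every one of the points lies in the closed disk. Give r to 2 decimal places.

12.53

The required radius is the distance from (-1, 6) to the farthest point.
Squared distances: 157, 81, 80, 85, 5.
Maximum is 157, attained at (-7, -5).
r = √157 ≈ 12.53.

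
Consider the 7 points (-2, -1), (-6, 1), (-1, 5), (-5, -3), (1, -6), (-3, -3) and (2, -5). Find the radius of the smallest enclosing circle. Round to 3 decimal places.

The minimum enclosing circle of a finite set is fixed by two of the points (as a diameter) or three (as a circumcircle).
The minimum enclosing circle is determined by three boundary points: (-6, 1), (-1, 5), (1, -6).
Their circumcentre is (-11/18, -11/18) with r² = 5125/162.
The farthest remaining point (2, -5) is at distance² 4225/162 ≤ 5125/162.
r = √(5125/162) ≈ 5.625.

5.625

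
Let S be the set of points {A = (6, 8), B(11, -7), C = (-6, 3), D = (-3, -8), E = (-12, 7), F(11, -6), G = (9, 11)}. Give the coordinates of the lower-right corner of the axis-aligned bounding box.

x-range [-12, 11], y-range [-8, 11].
The lower-right corner is (11, -8).

(11, -8)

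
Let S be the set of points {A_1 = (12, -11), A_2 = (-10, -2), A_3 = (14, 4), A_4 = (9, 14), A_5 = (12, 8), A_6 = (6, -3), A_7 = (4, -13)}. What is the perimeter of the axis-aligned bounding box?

102

Width = max x − min x = 14 − (-10) = 24.
Height = max y − min y = 14 − (-13) = 27.
Perimeter = 2(24 + 27) = 102.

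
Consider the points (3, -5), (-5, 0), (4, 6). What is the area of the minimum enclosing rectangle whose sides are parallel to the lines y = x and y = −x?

97.5

In coordinates u = x + y, v = x − y the rectangle is axis-aligned; the map (x,y)→(u,v) scales areas by 2.
u-values: -2, -5, 10; range = 10 − (-5) = 15.
v-values: 8, -5, -2; range = 8 − (-5) = 13.
Area = (15 × 13) / 2 = 97.5.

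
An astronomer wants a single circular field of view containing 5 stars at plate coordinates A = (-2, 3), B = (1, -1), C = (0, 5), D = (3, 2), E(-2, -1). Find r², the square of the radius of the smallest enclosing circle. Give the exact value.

10.625

A smallest enclosing disk is always determined by at most three of the input points on its boundary.
The minimum enclosing circle is determined by three boundary points: C, D, E.
Their circumcentre is (-0.25, 1.75) with r² = 10.625.
The farthest remaining point B is at distance² 9.125 ≤ 10.625.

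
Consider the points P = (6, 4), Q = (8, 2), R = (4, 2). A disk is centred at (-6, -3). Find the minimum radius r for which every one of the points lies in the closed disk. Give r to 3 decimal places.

The required radius is the distance from (-6, -3) to the farthest point.
Squared distances: 193, 221, 125.
Maximum is 221, attained at Q.
r = √221 ≈ 14.866.

14.866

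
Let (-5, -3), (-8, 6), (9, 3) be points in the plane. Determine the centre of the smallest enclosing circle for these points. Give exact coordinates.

(0.375, 91/24)

Call the three points A, B, C in the order given.
Side lengths²: AB² = 90, AC² = 232, BC² = 298.
Since BC² = 298 < 232 + 90 = 322, the triangle is acute, so the smallest enclosing circle is the circumcircle.
Circumcentre = (0.375, 91/24), r² = 21605/288.
Centre = (0.375, 91/24).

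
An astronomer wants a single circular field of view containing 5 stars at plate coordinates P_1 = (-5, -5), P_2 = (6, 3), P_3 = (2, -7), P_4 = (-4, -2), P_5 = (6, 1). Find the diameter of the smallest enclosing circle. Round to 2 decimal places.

The minimum enclosing circle of a finite set is fixed by two of the points (as a diameter) or three (as a circumcircle).
The farthest pair is P_1–P_2 with squared distance 185. The circle on this segment as diameter has centre (0.5, -1) and r² = 185/4 = 46.25.
Check P_3: distance² to centre = 38.25 ≤ 46.25, so it lies inside.
All remaining points lie in this disk, and no smaller disk contains both endpoints, so this is the minimum enclosing circle.
Diameter = 2r = 2√(46.25) ≈ 13.60.

13.60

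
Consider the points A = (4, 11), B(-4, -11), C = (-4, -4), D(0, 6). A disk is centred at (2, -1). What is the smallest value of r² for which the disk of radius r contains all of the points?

The required radius is the distance from (2, -1) to the farthest point.
Squared distances: 148, 136, 45, 53.
Maximum is 148, attained at A.

148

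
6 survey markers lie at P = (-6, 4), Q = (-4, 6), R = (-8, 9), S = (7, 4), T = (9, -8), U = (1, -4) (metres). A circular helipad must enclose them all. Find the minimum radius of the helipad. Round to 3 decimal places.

12.021

By Welzl's lemma the MEC is supported by two points (diametrically opposite) or three points (on a circumcircle).
The farthest pair is R–T with squared distance 578. The circle on this segment as diameter has centre (0.5, 0.5) and r² = 578/4 = 144.5.
Check P: distance² to centre = 54.5 ≤ 144.5, so it lies inside.
All remaining points lie in this disk, and no smaller disk contains both endpoints, so this is the minimum enclosing circle.
r = √(144.5) ≈ 12.021.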